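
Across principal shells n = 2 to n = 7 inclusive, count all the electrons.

278

Shell n has n² orbitals: 2²=4 + 3²=9 + 4²=16 + 5²=25 + 6²=36 + 7²=49 = 139 orbitals.
Two spin states per orbital: 2 × 139 = 278 electrons.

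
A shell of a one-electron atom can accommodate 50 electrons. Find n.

n = 5

2n² = 50 ⇒ n² = 25 ⇒ n = 5.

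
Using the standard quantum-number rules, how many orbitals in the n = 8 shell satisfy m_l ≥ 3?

15

With n = 8 the allowed l are 0, 1, …, 7.
Per l-value: l=3 → 1; l=4 → 2; l=5 → 3; l=6 → 4; l=7 → 5.
Total orbitals: 1 + 2 + 3 + 4 + 5 = 15.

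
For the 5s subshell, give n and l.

n = 5, l = 0

The leading integer gives n = 5; the letter 's' means l = 0.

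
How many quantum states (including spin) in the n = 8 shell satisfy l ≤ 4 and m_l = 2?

The n = 8 shell has l = 0 through 7; check each.
The (l, m_l) pairs meeting l ≤ 4 and m_l = 2 give: l=2 → 1; l=3 → 1; l=4 → 1.
Orbitals: 1 + 1 + 1 = 3. Each orbital carries two spin states, so 3 × 2 = 6 states.

6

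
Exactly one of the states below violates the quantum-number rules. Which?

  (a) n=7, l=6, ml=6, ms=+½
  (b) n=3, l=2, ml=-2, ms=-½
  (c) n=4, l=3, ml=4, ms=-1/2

(c)

(c) has |ml| = 4 > l = 3, violating −l ≤ ml ≤ l.
The remaining sets (a), (b) satisfy all four rules.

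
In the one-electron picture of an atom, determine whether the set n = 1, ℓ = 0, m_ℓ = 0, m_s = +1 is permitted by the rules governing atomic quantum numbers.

No

The spin quantum number for an electron can only be m_s = +1/2 or −1/2; m_s = +1 is not one of those.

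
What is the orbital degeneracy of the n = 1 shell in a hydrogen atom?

1

The n = 1 shell contains n² = 1² = 1 orbital.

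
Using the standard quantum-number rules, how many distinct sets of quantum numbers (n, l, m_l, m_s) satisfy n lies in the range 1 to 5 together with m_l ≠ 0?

80

For each n in the range, tally the orbitals obeying m_l ≠ 0:
n=2 → 2; n=3 → 6; n=4 → 12; n=5 → 20.
Orbitals: 2 + 6 + 12 + 20 = 40. Including both spin states (m_s = ±1/2) gives 2 × 40 = 80 states.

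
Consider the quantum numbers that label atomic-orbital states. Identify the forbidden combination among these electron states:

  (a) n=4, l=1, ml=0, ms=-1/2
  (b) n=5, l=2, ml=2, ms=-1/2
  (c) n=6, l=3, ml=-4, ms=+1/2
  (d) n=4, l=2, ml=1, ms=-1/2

(c)

(c) has |ml| = 4 > l = 3, violating −l ≤ ml ≤ l.
The remaining sets (a), (b), (d) satisfy all four rules.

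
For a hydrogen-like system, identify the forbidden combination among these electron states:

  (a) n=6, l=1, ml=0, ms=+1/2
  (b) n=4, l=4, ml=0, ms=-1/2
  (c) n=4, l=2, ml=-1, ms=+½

(b) has l = 4 ≥ n = 4, violating 0 ≤ l ≤ n−1.
The remaining sets (a), (c) satisfy all four rules.

(b)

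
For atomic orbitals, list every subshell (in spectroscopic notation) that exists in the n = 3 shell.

3s, 3p, 3d

For n = 3, ℓ runs from 0 to 2. In spectroscopic notation ℓ = 0,1,2,… ↔ s,p,d,f,g,h,i, so the subshells are 3s, 3p, 3d.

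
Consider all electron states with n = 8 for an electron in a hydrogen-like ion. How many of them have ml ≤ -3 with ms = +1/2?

15

With n = 8 the allowed l are 0, 1, …, 7.
Orbitals with ml ≤ -3, by l: l=3 → 1; l=4 → 2; l=5 → 3; l=6 → 4; l=7 → 5.
Orbitals: 1 + 2 + 3 + 4 + 5 = 15. With ms fixed to a single value there is one state per orbital, giving 15 states.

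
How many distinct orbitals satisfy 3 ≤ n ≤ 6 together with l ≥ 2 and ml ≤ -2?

Work shell by shell — for each n, count the (l, ml) pairs that satisfy l ≥ 2 and ml ≤ -2:
n=3 → 1; n=4 → 3; n=5 → 6; n=6 → 10.
Total orbitals: 1 + 3 + 6 + 10 = 20.

20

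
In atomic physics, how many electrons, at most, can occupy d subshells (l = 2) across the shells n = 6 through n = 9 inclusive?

A d subshell (l = 2) exists for every n ≥ 3, so shells n = 6, 7, 8, 9 each contribute one — 4 subshells.
Since each d subshell holds 2(2·2+1) = 10 electrons, the total is 4 × 10 = 40.

40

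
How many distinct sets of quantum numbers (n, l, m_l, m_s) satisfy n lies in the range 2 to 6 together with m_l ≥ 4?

8

Go shell by shell, enumerating (l, m_l) with m_l ≥ 4:
n=5 → 1; n=6 → 3.
Orbitals: 1 + 3 = 4. Including both spin states (m_s = ±1/2) gives 2 × 4 = 8 states.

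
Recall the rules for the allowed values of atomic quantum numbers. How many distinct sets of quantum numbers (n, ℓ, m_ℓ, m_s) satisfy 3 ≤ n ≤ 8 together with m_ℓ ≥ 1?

166

Go shell by shell, enumerating (ℓ, m_ℓ) with m_ℓ ≥ 1:
n=3 → 3; n=4 → 6; n=5 → 10; n=6 → 15; n=7 → 21; n=8 → 28.
Orbitals: 3 + 6 + 10 + 15 + 21 + 28 = 83. Including both spin states (m_s = ±1/2) gives 2 × 83 = 166 states.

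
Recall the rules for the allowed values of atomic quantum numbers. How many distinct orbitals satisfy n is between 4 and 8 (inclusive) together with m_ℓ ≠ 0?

For each n in the range, tally the orbitals obeying m_ℓ ≠ 0:
n=4 → 12; n=5 → 20; n=6 → 30; n=7 → 42; n=8 → 56.
Total orbitals: 12 + 20 + 30 + 42 + 56 = 160.

160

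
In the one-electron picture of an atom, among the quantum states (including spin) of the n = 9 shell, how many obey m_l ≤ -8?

2

The n = 9 shell has l = 0 through 8; check each.
The (l, m_l) pairs meeting m_l ≤ -8 give: l=8 → 1.
Orbitals: 1. Each orbital carries two spin states, so 1 × 2 = 2 states.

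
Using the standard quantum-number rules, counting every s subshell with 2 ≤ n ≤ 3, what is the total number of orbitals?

2

An s subshell (l = 0) exists for every n ≥ 1, so shells n = 2, 3 each contribute one — 2 subshells.
Since each s subshell has 2·0+1 = 1 orbital, the total is 2 × 1 = 2.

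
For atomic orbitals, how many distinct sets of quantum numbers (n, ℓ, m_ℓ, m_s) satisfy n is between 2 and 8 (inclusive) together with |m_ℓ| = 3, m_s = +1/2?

Count contributing orbitals for each principal shell:
n=4 → 2; n=5 → 4; n=6 → 6; n=7 → 8; n=8 → 10.
Orbitals: 2 + 4 + 6 + 8 + 10 = 30. With m_s fixed to +1/2 there is one state per orbital, so 30 states.

30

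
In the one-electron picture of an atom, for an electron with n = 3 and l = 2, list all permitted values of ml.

-2, -1, 0, 1, 2

ml takes every integer from −l to +l. With l = 2 that gives the 5 values -2, -1, 0, 1, 2.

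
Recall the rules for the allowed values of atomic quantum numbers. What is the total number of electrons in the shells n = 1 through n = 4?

60

Shell n has n² orbitals: 1²=1 + 2²=4 + 3²=9 + 4²=16 = 30 orbitals.
Two spin states per orbital: 2 × 30 = 60 electrons.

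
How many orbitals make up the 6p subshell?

A subshell has 2ℓ+1 orbitals; with ℓ = 1, that's 3.

3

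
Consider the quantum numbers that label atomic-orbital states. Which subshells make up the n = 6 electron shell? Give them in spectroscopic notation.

6s, 6p, 6d, 6f, 6g, 6h

For n = 6, ℓ runs from 0 to 5. In spectroscopic notation ℓ = 0,1,2,… ↔ s,p,d,f,g,h,i, so the subshells are 6s, 6p, 6d, 6f, 6g, 6h.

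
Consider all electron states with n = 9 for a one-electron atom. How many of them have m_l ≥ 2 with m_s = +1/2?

28

Orbitals with m_l ≥ 2, by l: l=2 → 1; l=3 → 2; l=4 → 3; l=5 → 4; l=6 → 5; l=7 → 6; l=8 → 7.
Orbitals: 1 + 2 + 3 + 4 + 5 + 6 + 7 = 28. With m_s fixed to a single value there is one state per orbital, giving 28 states.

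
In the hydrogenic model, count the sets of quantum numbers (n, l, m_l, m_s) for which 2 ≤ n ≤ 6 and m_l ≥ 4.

8

Treat each shell separately and count matching orbitals:
n=5 → 1; n=6 → 3.
Orbitals: 1 + 3 = 4. Including both spin states (m_s = ±1/2) gives 2 × 4 = 8 states.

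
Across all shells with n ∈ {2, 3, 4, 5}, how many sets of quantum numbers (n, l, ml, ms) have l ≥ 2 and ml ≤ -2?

20

Treat each shell separately and count matching orbitals:
n=3 → 1; n=4 → 3; n=5 → 6.
Orbitals: 1 + 3 + 6 = 10. Including both spin states (ms = ±1/2) gives 2 × 10 = 20 states.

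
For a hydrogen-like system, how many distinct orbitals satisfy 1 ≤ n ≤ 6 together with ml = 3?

Per-shell orbital counts meeting the constraint:
n=4 → 1; n=5 → 2; n=6 → 3.
Total orbitals: 1 + 2 + 3 = 6.

6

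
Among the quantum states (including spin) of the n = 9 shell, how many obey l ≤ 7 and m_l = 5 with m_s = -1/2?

The n = 9 shell has l = 0 through 8; check each.
Contributions: l=5 → 1; l=6 → 1; l=7 → 1.
Orbitals: 1 + 1 + 1 = 3. With m_s fixed to a single value there is one state per orbital, giving 3 states.

3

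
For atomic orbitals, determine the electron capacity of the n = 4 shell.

32

A shell holds 2n² electrons: 2 × 4² = 2 × 16 = 32.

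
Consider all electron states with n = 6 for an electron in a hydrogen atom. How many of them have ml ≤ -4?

6

Per l-value: l=4 → 1; l=5 → 2.
Orbitals: 1 + 2 = 3. Each orbital carries two spin states, so 3 × 2 = 6 states.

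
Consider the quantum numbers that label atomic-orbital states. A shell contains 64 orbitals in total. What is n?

n = 8

n² = 64 ⇒ n = 8.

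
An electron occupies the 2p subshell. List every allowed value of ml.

The 2p subshell has l = 1, and ml takes every integer from −l to +l. With l = 1 that gives the 3 values -1, 0, 1.

-1, 0, 1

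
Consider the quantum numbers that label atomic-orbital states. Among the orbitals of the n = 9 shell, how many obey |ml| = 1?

Go through l = 0, …, 8 (the values permitted for n = 9).
The (l, ml) pairs meeting |ml| = 1 give: l=1 → 2; l=2 → 2; l=3 → 2; l=4 → 2; l=5 → 2; l=6 → 2; l=7 → 2; l=8 → 2.
Total orbitals: 2 + 2 + 2 + 2 + 2 + 2 + 2 + 2 = 16.

16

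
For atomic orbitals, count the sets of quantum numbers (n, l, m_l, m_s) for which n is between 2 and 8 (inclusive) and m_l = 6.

Treat each shell separately and count matching orbitals:
n=7 → 1; n=8 → 2.
Orbitals: 1 + 2 = 3. Including both spin states (m_s = ±1/2) gives 2 × 3 = 6 states.

6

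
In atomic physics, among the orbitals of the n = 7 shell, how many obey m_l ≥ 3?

Go through l = 0, …, 6 (the values permitted for n = 7).
Contributions: l=3 → 1; l=4 → 2; l=5 → 3; l=6 → 4.
Total orbitals: 1 + 2 + 3 + 4 = 10.

10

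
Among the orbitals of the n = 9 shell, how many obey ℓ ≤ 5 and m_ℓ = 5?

1

For n = 9, ℓ ranges over 0 … 8.
Orbitals with ℓ ≤ 5 and m_ℓ = 5, by ℓ: ℓ=5 → 1.
Total orbitals: 1.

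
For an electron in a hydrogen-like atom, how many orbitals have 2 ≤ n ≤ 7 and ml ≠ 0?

For each n in the range, tally the orbitals obeying ml ≠ 0:
n=2 → 2; n=3 → 6; n=4 → 12; n=5 → 20; n=6 → 30; n=7 → 42.
Total orbitals: 2 + 6 + 12 + 20 + 30 + 42 = 112.

112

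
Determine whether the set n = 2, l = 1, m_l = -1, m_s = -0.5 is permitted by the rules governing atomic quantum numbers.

n = 2 is a positive integer. l = 1 satisfies 0 ≤ l ≤ n−1 = 1. m_l = -1 lies in the range −l … +l (here −1 … 1). m_s = -1/2 is one of ±1/2.
All four constraints are satisfied.

Yes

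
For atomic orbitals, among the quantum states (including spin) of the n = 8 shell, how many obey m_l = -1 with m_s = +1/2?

7

Go through l = 0, …, 7 (the values permitted for n = 8).
The (l, m_l) pairs meeting m_l = -1 give: l=1 → 1; l=2 → 1; l=3 → 1; l=4 → 1; l=5 → 1; l=6 → 1; l=7 → 1.
Orbitals: 1 + 1 + 1 + 1 + 1 + 1 + 1 = 7. With m_s fixed to a single value there is one state per orbital, giving 7 states.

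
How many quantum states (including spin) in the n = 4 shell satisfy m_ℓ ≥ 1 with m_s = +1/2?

The n = 4 shell has ℓ = 0 through 3; check each.
Per ℓ-value: ℓ=1 → 1; ℓ=2 → 2; ℓ=3 → 3.
Orbitals: 1 + 2 + 3 = 6. With m_s fixed to a single value there is one state per orbital, giving 6 states.

6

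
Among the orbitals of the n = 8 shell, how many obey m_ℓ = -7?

1

Go through ℓ = 0, …, 7 (the values permitted for n = 8).
Contributions: ℓ=7 → 1.
Total orbitals: 1.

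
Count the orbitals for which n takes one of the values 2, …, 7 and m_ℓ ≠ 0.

112

Per-shell orbital counts meeting the constraint:
n=2 → 2; n=3 → 6; n=4 → 12; n=5 → 20; n=6 → 30; n=7 → 42.
Total orbitals: 2 + 6 + 12 + 20 + 30 + 42 = 112.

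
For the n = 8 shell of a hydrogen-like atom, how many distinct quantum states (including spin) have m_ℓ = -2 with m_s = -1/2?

Orbitals with m_ℓ = -2, by ℓ: ℓ=2 → 1; ℓ=3 → 1; ℓ=4 → 1; ℓ=5 → 1; ℓ=6 → 1; ℓ=7 → 1.
Orbitals: 1 + 1 + 1 + 1 + 1 + 1 = 6. With m_s fixed to a single value there is one state per orbital, giving 6 states.

6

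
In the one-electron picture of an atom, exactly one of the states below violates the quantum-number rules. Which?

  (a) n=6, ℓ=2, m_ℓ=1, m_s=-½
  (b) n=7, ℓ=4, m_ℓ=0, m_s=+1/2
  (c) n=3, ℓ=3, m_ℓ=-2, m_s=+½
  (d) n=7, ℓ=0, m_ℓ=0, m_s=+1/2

(c)

(c) has ℓ = 3 ≥ n = 3, violating 0 ≤ ℓ ≤ n−1.
The remaining sets (a), (b), (d) satisfy all four rules.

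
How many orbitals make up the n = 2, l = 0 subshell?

1

A subshell has 2l+1 orbitals; with l = 0, that's 1.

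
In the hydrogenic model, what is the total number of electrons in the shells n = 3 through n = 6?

Shell n has n² orbitals: 3²=9 + 4²=16 + 5²=25 + 6²=36 = 86 orbitals.
Two spin states per orbital: 2 × 86 = 172 electrons.

172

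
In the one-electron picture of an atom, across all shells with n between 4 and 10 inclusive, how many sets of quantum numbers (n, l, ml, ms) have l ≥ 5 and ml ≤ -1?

Go shell by shell, enumerating (l, ml) with l ≥ 5 and ml ≤ -1:
n=6 → 5; n=7 → 11; n=8 → 18; n=9 → 26; n=10 → 35.
Orbitals: 5 + 11 + 18 + 26 + 35 = 95. Including both spin states (ms = ±1/2) gives 2 × 95 = 190 states.

190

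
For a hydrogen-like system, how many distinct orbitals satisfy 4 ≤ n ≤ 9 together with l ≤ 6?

224

For each n in the range, tally the orbitals obeying l ≤ 6:
n=4 → 16; n=5 → 25; n=6 → 36; n=7 → 49; n=8 → 49; n=9 → 49.
Total orbitals: 16 + 25 + 36 + 49 + 49 + 49 = 224.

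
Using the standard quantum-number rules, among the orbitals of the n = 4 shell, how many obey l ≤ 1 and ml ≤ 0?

Go through l = 0, …, 3 (the values permitted for n = 4).
The (l, ml) pairs meeting l ≤ 1 and ml ≤ 0 give: l=0 → 1; l=1 → 2.
Total orbitals: 1 + 2 = 3.

3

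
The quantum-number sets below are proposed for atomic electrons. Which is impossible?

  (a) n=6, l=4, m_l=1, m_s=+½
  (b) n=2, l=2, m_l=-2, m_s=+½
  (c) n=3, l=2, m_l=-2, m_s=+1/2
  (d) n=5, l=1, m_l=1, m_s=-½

(b)

(b) has l = 2 ≥ n = 2, violating 0 ≤ l ≤ n−1.
The remaining sets (a), (c), (d) satisfy all four rules.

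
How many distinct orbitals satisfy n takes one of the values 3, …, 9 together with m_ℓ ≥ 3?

Work shell by shell — for each n, count the (ℓ, m_ℓ) pairs that satisfy m_ℓ ≥ 3:
n=4 → 1; n=5 → 3; n=6 → 6; n=7 → 10; n=8 → 15; n=9 → 21.
Total orbitals: 1 + 3 + 6 + 10 + 15 + 21 = 56.

56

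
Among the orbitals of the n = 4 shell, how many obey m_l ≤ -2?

3

The (l, m_l) pairs meeting m_l ≤ -2 give: l=2 → 1; l=3 → 2.
Total orbitals: 1 + 2 = 3.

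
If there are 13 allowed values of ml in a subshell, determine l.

ml ranges over 2l+1 integers, so 2l+1 = 13 ⇒ l = 6.

l = 6 (i)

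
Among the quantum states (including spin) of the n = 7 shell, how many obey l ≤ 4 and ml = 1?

Go through l = 0, …, 6 (the values permitted for n = 7).
Contributions: l=1 → 1; l=2 → 1; l=3 → 1; l=4 → 1.
Orbitals: 1 + 1 + 1 + 1 = 4. Each orbital carries two spin states, so 4 × 2 = 8 states.

8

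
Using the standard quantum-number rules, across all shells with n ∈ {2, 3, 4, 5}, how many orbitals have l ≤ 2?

31

Treat each shell separately and count matching orbitals:
n=2 → 4; n=3 → 9; n=4 → 9; n=5 → 9.
Total orbitals: 4 + 9 + 9 + 9 = 31.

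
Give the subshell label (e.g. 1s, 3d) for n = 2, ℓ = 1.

2p

ℓ = 1 corresponds to the letter 'p', so the subshell is 2p.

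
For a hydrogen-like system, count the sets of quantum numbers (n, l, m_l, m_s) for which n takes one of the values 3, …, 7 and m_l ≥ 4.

20

Go shell by shell, enumerating (l, m_l) with m_l ≥ 4:
n=5 → 1; n=6 → 3; n=7 → 6.
Orbitals: 1 + 3 + 6 = 10. Including both spin states (m_s = ±1/2) gives 2 × 10 = 20 states.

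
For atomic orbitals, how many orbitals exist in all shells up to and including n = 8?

Total orbitals = 1² + 2² + 3² + 4² + 5² + 6² + 7² + 8² = 204.

204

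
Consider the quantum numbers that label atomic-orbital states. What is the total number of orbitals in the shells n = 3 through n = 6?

Shell n has n² orbitals: 3²=9 + 4²=16 + 5²=25 + 6²=36 = 86 orbitals.

86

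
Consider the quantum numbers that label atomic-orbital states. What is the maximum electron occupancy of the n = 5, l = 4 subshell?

18

A subshell with l = 4 has 2l+1 = 9 orbitals, each holding 2 electrons (spin ±1/2), so 9 × 2 = 18.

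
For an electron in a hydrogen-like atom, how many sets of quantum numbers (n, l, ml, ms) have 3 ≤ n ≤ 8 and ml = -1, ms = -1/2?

Treat each shell separately and count matching orbitals:
n=3 → 2; n=4 → 3; n=5 → 4; n=6 → 5; n=7 → 6; n=8 → 7.
Orbitals: 2 + 3 + 4 + 5 + 6 + 7 = 27. With ms fixed to -1/2 there is one state per orbital, so 27 states.

27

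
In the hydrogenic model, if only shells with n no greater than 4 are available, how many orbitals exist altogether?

Total orbitals = 1² + 2² + 3² + 4² = 30.

30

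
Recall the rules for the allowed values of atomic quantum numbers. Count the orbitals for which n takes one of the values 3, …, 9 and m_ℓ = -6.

6

Count contributing orbitals for each principal shell:
n=7 → 1; n=8 → 2; n=9 → 3.
Total orbitals: 1 + 2 + 3 = 6.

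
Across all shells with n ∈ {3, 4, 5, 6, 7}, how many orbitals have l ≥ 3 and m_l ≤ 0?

50

For each n in the range, tally the orbitals obeying l ≥ 3 and m_l ≤ 0:
n=4 → 4; n=5 → 9; n=6 → 15; n=7 → 22.
Total orbitals: 4 + 9 + 15 + 22 = 50.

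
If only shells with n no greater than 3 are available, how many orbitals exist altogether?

14

Total orbitals = 1² + 2² + 3² = 14.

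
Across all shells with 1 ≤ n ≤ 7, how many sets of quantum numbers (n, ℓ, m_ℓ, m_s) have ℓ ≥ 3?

180

Per-shell orbital counts meeting the constraint:
n=4 → 7; n=5 → 16; n=6 → 27; n=7 → 40.
Orbitals: 7 + 16 + 27 + 40 = 90. Including both spin states (m_s = ±1/2) gives 2 × 90 = 180 states.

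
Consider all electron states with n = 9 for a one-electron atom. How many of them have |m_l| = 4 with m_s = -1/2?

10

The n = 9 shell has l = 0 through 8; check each.
Contributions: l=4 → 2; l=5 → 2; l=6 → 2; l=7 → 2; l=8 → 2.
Orbitals: 2 + 2 + 2 + 2 + 2 = 10. With m_s fixed to a single value there is one state per orbital, giving 10 states.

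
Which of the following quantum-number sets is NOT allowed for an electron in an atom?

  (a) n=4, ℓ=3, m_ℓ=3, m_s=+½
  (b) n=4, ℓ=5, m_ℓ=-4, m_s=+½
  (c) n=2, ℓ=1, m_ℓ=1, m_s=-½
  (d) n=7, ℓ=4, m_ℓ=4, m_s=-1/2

(b)

(b) has ℓ = 5 ≥ n = 4, violating 0 ≤ ℓ ≤ n−1.
The remaining sets (a), (c), (d) satisfy all four rules.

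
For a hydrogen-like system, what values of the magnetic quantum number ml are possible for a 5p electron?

The 5p subshell has l = 1, and ml takes every integer from −l to +l. With l = 1 that gives the 3 values -1, 0, 1.

-1, 0, 1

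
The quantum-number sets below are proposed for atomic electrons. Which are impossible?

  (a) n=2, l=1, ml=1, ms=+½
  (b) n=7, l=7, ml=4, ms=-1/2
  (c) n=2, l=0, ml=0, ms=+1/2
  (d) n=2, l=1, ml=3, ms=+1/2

(b) has l = 7 ≥ n = 7, violating 0 ≤ l ≤ n−1.
(d) has |ml| = 3 > l = 1, violating −l ≤ ml ≤ l.
The remaining sets (a), (c) satisfy all four rules.

(b) and (d)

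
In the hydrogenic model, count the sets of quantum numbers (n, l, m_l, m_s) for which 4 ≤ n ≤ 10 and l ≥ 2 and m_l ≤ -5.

For each n in the range, tally the orbitals obeying l ≥ 2 and m_l ≤ -5:
n=6 → 1; n=7 → 3; n=8 → 6; n=9 → 10; n=10 → 15.
Orbitals: 1 + 3 + 6 + 10 + 15 = 35. Including both spin states (m_s = ±1/2) gives 2 × 35 = 70 states.

70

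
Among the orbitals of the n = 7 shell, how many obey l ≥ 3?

40

Contributions: l=3 → 7; l=4 → 9; l=5 → 11; l=6 → 13.
Total orbitals: 7 + 9 + 11 + 13 = 40.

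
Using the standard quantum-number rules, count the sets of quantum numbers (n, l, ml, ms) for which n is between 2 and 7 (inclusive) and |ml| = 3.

40

Count contributing orbitals for each principal shell:
n=4 → 2; n=5 → 4; n=6 → 6; n=7 → 8.
Orbitals: 2 + 4 + 6 + 8 = 20. Including both spin states (ms = ±1/2) gives 2 × 20 = 40 states.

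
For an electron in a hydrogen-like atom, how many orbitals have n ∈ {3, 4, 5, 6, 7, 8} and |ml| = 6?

Work shell by shell — for each n, count the (l, ml) pairs that satisfy |ml| = 6:
n=7 → 2; n=8 → 4.
Total orbitals: 2 + 4 = 6.

6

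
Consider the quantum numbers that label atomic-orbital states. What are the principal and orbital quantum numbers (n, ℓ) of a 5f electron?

The leading integer gives n = 5; the letter 'f' means ℓ = 3.

n = 5, ℓ = 3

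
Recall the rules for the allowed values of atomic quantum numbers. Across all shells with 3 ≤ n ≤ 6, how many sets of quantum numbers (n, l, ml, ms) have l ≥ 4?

58

For each n in the range, tally the orbitals obeying l ≥ 4:
n=5 → 9; n=6 → 20.
Orbitals: 9 + 20 = 29. Including both spin states (ms = ±1/2) gives 2 × 29 = 58 states.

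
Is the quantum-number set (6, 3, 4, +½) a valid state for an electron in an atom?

The magnetic quantum number must satisfy −l ≤ ml ≤ l. With l = 3, ml can only be -3, -2, -1, 0, 1, 2, 3, so ml = 4 is forbidden.

Invalid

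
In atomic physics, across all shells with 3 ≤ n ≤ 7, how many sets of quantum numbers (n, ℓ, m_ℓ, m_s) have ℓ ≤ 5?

244

Work shell by shell — for each n, count the (ℓ, m_ℓ) pairs that satisfy ℓ ≤ 5:
n=3 → 9; n=4 → 16; n=5 → 25; n=6 → 36; n=7 → 36.
Orbitals: 9 + 16 + 25 + 36 + 36 = 122. Including both spin states (m_s = ±1/2) gives 2 × 122 = 244 states.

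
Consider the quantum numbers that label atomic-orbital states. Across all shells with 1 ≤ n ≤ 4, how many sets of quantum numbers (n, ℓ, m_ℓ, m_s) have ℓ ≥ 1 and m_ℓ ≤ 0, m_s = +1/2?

16

Count contributing orbitals for each principal shell:
n=2 → 2; n=3 → 5; n=4 → 9.
Orbitals: 2 + 5 + 9 = 16. With m_s fixed to +1/2 there is one state per orbital, so 16 states.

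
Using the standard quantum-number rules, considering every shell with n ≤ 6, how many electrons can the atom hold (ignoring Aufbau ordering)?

182

Total orbitals = 1² + 2² + 3² + 4² + 5² + 6² = 91. Doubling for spin gives 182 electrons.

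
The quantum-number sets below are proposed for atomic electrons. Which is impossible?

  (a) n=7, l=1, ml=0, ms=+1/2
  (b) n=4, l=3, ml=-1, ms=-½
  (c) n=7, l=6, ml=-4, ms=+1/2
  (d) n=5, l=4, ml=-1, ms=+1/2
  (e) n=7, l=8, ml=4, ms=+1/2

(e) has l = 8 ≥ n = 7, violating 0 ≤ l ≤ n−1.
The remaining sets (a), (b), (c), (d) satisfy all four rules.

(e)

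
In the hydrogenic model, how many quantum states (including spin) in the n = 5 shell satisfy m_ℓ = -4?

2

Go through ℓ = 0, …, 4 (the values permitted for n = 5).
Orbitals with m_ℓ = -4, by ℓ: ℓ=4 → 1.
Orbitals: 1. Each orbital carries two spin states, so 1 × 2 = 2 states.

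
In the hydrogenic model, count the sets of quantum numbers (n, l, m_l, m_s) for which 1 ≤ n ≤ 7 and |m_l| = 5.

12

Count contributing orbitals for each principal shell:
n=6 → 2; n=7 → 4.
Orbitals: 2 + 4 = 6. Including both spin states (m_s = ±1/2) gives 2 × 6 = 12 states.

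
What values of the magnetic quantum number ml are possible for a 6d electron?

-2, -1, 0, 1, 2

The 6d subshell has l = 2, and ml takes every integer from −l to +l. With l = 2 that gives the 5 values -2, -1, 0, 1, 2.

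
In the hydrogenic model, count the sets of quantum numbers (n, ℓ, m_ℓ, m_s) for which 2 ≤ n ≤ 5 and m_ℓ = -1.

Treat each shell separately and count matching orbitals:
n=2 → 1; n=3 → 2; n=4 → 3; n=5 → 4.
Orbitals: 1 + 2 + 3 + 4 = 10. Including both spin states (m_s = ±1/2) gives 2 × 10 = 20 states.

20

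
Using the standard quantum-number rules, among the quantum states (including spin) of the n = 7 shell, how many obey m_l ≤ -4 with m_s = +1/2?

The n = 7 shell has l = 0 through 6; check each.
Orbitals with m_l ≤ -4, by l: l=4 → 1; l=5 → 2; l=6 → 3.
Orbitals: 1 + 2 + 3 = 6. With m_s fixed to a single value there is one state per orbital, giving 6 states.

6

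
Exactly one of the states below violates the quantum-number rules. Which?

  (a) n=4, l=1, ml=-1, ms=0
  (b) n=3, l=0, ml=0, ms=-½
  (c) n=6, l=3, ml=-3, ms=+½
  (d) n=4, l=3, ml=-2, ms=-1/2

(a) has ms = 0, but an electron's spin must be ±1/2.
The remaining sets (b), (c), (d) satisfy all four rules.

(a)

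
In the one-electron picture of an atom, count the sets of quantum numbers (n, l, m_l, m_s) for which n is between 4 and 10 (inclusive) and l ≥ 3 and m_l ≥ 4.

112

Go shell by shell, enumerating (l, m_l) with l ≥ 3 and m_l ≥ 4:
n=5 → 1; n=6 → 3; n=7 → 6; n=8 → 10; n=9 → 15; n=10 → 21.
Orbitals: 1 + 3 + 6 + 10 + 15 + 21 = 56. Including both spin states (m_s = ±1/2) gives 2 × 56 = 112 states.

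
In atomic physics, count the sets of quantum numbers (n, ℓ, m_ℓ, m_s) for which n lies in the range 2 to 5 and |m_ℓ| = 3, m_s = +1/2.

6

Treat each shell separately and count matching orbitals:
n=4 → 2; n=5 → 4.
Orbitals: 2 + 4 = 6. With m_s fixed to +1/2 there is one state per orbital, so 6 states.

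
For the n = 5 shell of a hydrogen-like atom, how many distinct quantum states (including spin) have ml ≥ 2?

Go through l = 0, …, 4 (the values permitted for n = 5).
Orbitals with ml ≥ 2, by l: l=2 → 1; l=3 → 2; l=4 → 3.
Orbitals: 1 + 2 + 3 = 6. Each orbital carries two spin states, so 6 × 2 = 12 states.

12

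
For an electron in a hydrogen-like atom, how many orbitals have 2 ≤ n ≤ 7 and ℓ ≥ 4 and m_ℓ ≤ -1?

Go shell by shell, enumerating (ℓ, m_ℓ) with ℓ ≥ 4 and m_ℓ ≤ -1:
n=5 → 4; n=6 → 9; n=7 → 15.
Total orbitals: 4 + 9 + 15 = 28.

28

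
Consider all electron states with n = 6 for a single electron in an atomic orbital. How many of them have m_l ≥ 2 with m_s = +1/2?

The n = 6 shell has l = 0 through 5; check each.
The (l, m_l) pairs meeting m_l ≥ 2 give: l=2 → 1; l=3 → 2; l=4 → 3; l=5 → 4.
Orbitals: 1 + 2 + 3 + 4 = 10. With m_s fixed to a single value there is one state per orbital, giving 10 states.

10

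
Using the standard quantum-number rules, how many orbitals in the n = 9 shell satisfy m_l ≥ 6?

For n = 9, l ranges over 0 … 8.
Contributions: l=6 → 1; l=7 → 2; l=8 → 3.
Total orbitals: 1 + 2 + 3 = 6.

6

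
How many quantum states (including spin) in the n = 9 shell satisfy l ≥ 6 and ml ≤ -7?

The (l, ml) pairs meeting l ≥ 6 and ml ≤ -7 give: l=7 → 1; l=8 → 2.
Orbitals: 1 + 2 = 3. Each orbital carries two spin states, so 3 × 2 = 6 states.

6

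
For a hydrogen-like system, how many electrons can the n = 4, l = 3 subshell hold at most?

A subshell with l = 3 has 2l+1 = 7 orbitals, each holding 2 electrons (spin ±1/2), so 7 × 2 = 14.

14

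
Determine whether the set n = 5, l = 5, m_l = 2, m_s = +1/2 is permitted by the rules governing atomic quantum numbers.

Not allowed

The orbital quantum number must satisfy 0 ≤ l ≤ n−1. With n = 5 the allowed l values are 0, 1, 2, 3, 4, so l = 5 is out of range.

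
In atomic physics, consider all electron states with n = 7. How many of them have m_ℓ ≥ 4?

12

Per ℓ-value: ℓ=4 → 1; ℓ=5 → 2; ℓ=6 → 3.
Orbitals: 1 + 2 + 3 = 6. Each orbital carries two spin states, so 6 × 2 = 12 states.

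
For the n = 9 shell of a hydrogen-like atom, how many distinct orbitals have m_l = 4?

5

With n = 9 the allowed l are 0, 1, …, 8.
Per l-value: l=4 → 1; l=5 → 1; l=6 → 1; l=7 → 1; l=8 → 1.
Total orbitals: 1 + 1 + 1 + 1 + 1 = 5.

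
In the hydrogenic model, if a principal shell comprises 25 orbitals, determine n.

n² = 25 ⇒ n = 5.

n = 5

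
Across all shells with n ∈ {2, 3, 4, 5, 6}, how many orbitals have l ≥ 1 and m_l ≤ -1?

Go shell by shell, enumerating (l, m_l) with l ≥ 1 and m_l ≤ -1:
n=2 → 1; n=3 → 3; n=4 → 6; n=5 → 10; n=6 → 15.
Total orbitals: 1 + 3 + 6 + 10 + 15 = 35.

35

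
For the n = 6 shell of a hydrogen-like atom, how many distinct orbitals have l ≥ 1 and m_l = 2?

4

For n = 6, l ranges over 0 … 5.
Orbitals with l ≥ 1 and m_l = 2, by l: l=2 → 1; l=3 → 1; l=4 → 1; l=5 → 1.
Total orbitals: 1 + 1 + 1 + 1 = 4.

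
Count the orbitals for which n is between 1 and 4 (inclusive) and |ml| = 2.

Work shell by shell — for each n, count the (l, ml) pairs that satisfy |ml| = 2:
n=3 → 2; n=4 → 4.
Total orbitals: 2 + 4 = 6.

6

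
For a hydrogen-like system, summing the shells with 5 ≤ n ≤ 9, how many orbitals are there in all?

Shell n has n² orbitals: 5²=25 + 6²=36 + 7²=49 + 8²=64 + 9²=81 = 255 orbitals.

255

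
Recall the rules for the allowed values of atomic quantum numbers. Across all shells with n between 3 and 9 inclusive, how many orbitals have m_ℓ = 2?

28

Work shell by shell — for each n, count the (ℓ, m_ℓ) pairs that satisfy m_ℓ = 2:
n=3 → 1; n=4 → 2; n=5 → 3; n=6 → 4; n=7 → 5; n=8 → 6; n=9 → 7.
Total orbitals: 1 + 2 + 3 + 4 + 5 + 6 + 7 = 28.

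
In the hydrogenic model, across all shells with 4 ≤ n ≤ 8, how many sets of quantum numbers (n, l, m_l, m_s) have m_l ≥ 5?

Work shell by shell — for each n, count the (l, m_l) pairs that satisfy m_l ≥ 5:
n=6 → 1; n=7 → 3; n=8 → 6.
Orbitals: 1 + 3 + 6 = 10. Including both spin states (m_s = ±1/2) gives 2 × 10 = 20 states.

20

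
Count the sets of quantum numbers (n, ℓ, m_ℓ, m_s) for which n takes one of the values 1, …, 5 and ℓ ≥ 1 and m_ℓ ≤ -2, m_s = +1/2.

Per-shell orbital counts meeting the constraint:
n=3 → 1; n=4 → 3; n=5 → 6.
Orbitals: 1 + 3 + 6 = 10. With m_s fixed to +1/2 there is one state per orbital, so 10 states.

10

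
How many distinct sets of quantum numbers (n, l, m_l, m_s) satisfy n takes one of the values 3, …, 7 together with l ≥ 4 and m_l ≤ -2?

44

Treat each shell separately and count matching orbitals:
n=5 → 3; n=6 → 7; n=7 → 12.
Orbitals: 3 + 7 + 12 = 22. Including both spin states (m_s = ±1/2) gives 2 × 22 = 44 states.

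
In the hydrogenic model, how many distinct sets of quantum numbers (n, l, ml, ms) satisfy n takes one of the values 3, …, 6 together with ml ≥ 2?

40

Treat each shell separately and count matching orbitals:
n=3 → 1; n=4 → 3; n=5 → 6; n=6 → 10.
Orbitals: 1 + 3 + 6 + 10 = 20. Including both spin states (ms = ±1/2) gives 2 × 20 = 40 states.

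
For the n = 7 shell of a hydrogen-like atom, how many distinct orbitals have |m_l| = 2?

10

The n = 7 shell has l = 0 through 6; check each.
The (l, m_l) pairs meeting |m_l| = 2 give: l=2 → 2; l=3 → 2; l=4 → 2; l=5 → 2; l=6 → 2.
Total orbitals: 2 + 2 + 2 + 2 + 2 = 10.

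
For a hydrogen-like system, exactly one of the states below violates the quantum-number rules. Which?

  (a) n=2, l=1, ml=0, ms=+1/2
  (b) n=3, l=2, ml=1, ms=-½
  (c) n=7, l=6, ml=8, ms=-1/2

(c)

(c) has |ml| = 8 > l = 6, violating −l ≤ ml ≤ l.
The remaining sets (a), (b) satisfy all four rules.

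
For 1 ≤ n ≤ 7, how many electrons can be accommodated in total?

Total orbitals = 1² + 2² + 3² + 4² + 5² + 6² + 7² = 140. Doubling for spin gives 280 electrons.

280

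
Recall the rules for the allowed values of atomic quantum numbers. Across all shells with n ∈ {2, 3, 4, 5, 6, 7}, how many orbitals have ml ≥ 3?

20

Treat each shell separately and count matching orbitals:
n=4 → 1; n=5 → 3; n=6 → 6; n=7 → 10.
Total orbitals: 1 + 3 + 6 + 10 = 20.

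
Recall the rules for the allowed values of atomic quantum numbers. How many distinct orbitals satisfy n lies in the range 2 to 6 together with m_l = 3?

6

For each n in the range, tally the orbitals obeying m_l = 3:
n=4 → 1; n=5 → 2; n=6 → 3.
Total orbitals: 1 + 2 + 3 = 6.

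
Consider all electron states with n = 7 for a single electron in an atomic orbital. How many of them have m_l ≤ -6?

2

Go through l = 0, …, 6 (the values permitted for n = 7).
Orbitals with m_l ≤ -6, by l: l=6 → 1.
Orbitals: 1. Each orbital carries two spin states, so 1 × 2 = 2 states.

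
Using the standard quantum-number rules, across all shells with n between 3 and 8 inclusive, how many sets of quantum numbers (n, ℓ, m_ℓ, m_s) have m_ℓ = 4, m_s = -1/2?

10

Treat each shell separately and count matching orbitals:
n=5 → 1; n=6 → 2; n=7 → 3; n=8 → 4.
Orbitals: 1 + 2 + 3 + 4 = 10. With m_s fixed to -1/2 there is one state per orbital, so 10 states.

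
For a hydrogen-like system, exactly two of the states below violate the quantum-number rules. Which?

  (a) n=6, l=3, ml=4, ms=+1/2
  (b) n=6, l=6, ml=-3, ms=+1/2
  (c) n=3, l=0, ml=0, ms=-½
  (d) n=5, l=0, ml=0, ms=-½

(a) and (b)

(a) has |ml| = 4 > l = 3, violating −l ≤ ml ≤ l.
(b) has l = 6 ≥ n = 6, violating 0 ≤ l ≤ n−1.
The remaining sets (c), (d) satisfy all four rules.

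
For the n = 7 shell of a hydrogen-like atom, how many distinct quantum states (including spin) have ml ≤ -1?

42

For n = 7, l ranges over 0 … 6.
Contributions: l=1 → 1; l=2 → 2; l=3 → 3; l=4 → 4; l=5 → 5; l=6 → 6.
Orbitals: 1 + 2 + 3 + 4 + 5 + 6 = 21. Each orbital carries two spin states, so 21 × 2 = 42 states.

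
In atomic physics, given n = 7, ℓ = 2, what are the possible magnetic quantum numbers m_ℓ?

m_ℓ takes every integer from −ℓ to +ℓ. With ℓ = 2 that gives the 5 values -2, -1, 0, 1, 2.

-2, -1, 0, 1, 2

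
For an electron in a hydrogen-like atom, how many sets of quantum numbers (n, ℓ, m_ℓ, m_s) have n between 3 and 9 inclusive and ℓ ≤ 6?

466

Work shell by shell — for each n, count the (ℓ, m_ℓ) pairs that satisfy ℓ ≤ 6:
n=3 → 9; n=4 → 16; n=5 → 25; n=6 → 36; n=7 → 49; n=8 → 49; n=9 → 49.
Orbitals: 9 + 16 + 25 + 36 + 49 + 49 + 49 = 233. Including both spin states (m_s = ±1/2) gives 2 × 233 = 466 states.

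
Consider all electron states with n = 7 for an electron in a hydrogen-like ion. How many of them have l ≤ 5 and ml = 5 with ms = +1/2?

The (l, ml) pairs meeting l ≤ 5 and ml = 5 give: l=5 → 1.
Orbitals: 1. With ms fixed to a single value there is one state per orbital, giving 1 state.

1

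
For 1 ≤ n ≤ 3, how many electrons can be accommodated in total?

Total orbitals = 1² + 2² + 3² = 14. Doubling for spin gives 28 electrons.

28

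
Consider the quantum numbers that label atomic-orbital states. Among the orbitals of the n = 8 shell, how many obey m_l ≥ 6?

Per l-value: l=6 → 1; l=7 → 2.
Total orbitals: 1 + 2 = 3.

3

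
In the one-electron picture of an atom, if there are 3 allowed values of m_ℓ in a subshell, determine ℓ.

m_ℓ ranges over 2ℓ+1 integers, so 2ℓ+1 = 3 ⇒ ℓ = 1.

ℓ = 1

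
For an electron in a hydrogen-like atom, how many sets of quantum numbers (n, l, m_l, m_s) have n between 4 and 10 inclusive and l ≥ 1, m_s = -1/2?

364

Treat each shell separately and count matching orbitals:
n=4 → 15; n=5 → 24; n=6 → 35; n=7 → 48; n=8 → 63; n=9 → 80; n=10 → 99.
Orbitals: 15 + 24 + 35 + 48 + 63 + 80 + 99 = 364. With m_s fixed to -1/2 there is one state per orbital, so 364 states.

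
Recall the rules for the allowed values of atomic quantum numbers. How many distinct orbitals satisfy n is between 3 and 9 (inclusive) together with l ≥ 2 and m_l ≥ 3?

Work shell by shell — for each n, count the (l, m_l) pairs that satisfy l ≥ 2 and m_l ≥ 3:
n=4 → 1; n=5 → 3; n=6 → 6; n=7 → 10; n=8 → 15; n=9 → 21.
Total orbitals: 1 + 3 + 6 + 10 + 15 + 21 = 56.

56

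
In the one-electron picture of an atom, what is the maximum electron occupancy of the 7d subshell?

10

A subshell with l = 2 has 2l+1 = 5 orbitals, each holding 2 electrons (spin ±1/2), so 5 × 2 = 10.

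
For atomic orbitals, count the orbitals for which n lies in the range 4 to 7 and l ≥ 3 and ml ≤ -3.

20

Work shell by shell — for each n, count the (l, ml) pairs that satisfy l ≥ 3 and ml ≤ -3:
n=4 → 1; n=5 → 3; n=6 → 6; n=7 → 10.
Total orbitals: 1 + 3 + 6 + 10 = 20.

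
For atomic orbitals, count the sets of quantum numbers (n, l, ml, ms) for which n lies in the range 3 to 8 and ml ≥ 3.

70

Work shell by shell — for each n, count the (l, ml) pairs that satisfy ml ≥ 3:
n=4 → 1; n=5 → 3; n=6 → 6; n=7 → 10; n=8 → 15.
Orbitals: 1 + 3 + 6 + 10 + 15 = 35. Including both spin states (ms = ±1/2) gives 2 × 35 = 70 states.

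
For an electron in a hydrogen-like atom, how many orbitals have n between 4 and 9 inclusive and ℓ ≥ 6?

86

Treat each shell separately and count matching orbitals:
n=7 → 13; n=8 → 28; n=9 → 45.
Total orbitals: 13 + 28 + 45 = 86.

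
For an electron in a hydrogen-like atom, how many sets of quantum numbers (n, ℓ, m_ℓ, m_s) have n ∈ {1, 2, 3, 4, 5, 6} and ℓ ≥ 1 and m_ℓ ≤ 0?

Treat each shell separately and count matching orbitals:
n=2 → 2; n=3 → 5; n=4 → 9; n=5 → 14; n=6 → 20.
Orbitals: 2 + 5 + 9 + 14 + 20 = 50. Including both spin states (m_s = ±1/2) gives 2 × 50 = 100 states.

100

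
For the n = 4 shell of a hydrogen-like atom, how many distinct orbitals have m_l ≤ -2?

3

For n = 4, l ranges over 0 … 3.
The (l, m_l) pairs meeting m_l ≤ -2 give: l=2 → 1; l=3 → 2.
Total orbitals: 1 + 2 = 3.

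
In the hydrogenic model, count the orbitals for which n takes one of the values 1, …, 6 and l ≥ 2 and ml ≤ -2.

Per-shell orbital counts meeting the constraint:
n=3 → 1; n=4 → 3; n=5 → 6; n=6 → 10.
Total orbitals: 1 + 3 + 6 + 10 = 20.

20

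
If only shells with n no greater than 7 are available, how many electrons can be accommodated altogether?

280

Total orbitals = 1² + 2² + 3² + 4² + 5² + 6² + 7² = 140. Doubling for spin gives 280 electrons.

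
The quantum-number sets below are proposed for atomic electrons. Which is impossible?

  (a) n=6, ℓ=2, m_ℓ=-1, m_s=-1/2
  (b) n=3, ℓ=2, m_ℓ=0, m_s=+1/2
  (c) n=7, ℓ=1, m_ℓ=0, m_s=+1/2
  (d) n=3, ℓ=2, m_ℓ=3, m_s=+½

(d) has |m_ℓ| = 3 > ℓ = 2, violating −ℓ ≤ m_ℓ ≤ ℓ.
The remaining sets (a), (b), (c) satisfy all four rules.

(d)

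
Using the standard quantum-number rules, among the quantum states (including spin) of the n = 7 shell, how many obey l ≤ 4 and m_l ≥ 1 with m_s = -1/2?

10

Contributions: l=1 → 1; l=2 → 2; l=3 → 3; l=4 → 4.
Orbitals: 1 + 2 + 3 + 4 = 10. With m_s fixed to a single value there is one state per orbital, giving 10 states.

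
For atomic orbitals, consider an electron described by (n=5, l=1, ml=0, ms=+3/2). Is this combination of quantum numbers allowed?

The spin quantum number for an electron can only be ms = +1/2 or −1/2; ms = +3/2 is not one of those.

Invalid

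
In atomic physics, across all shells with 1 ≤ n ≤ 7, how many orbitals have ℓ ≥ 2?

115

For each n in the range, tally the orbitals obeying ℓ ≥ 2:
n=3 → 5; n=4 → 12; n=5 → 21; n=6 → 32; n=7 → 45.
Total orbitals: 5 + 12 + 21 + 32 + 45 = 115.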